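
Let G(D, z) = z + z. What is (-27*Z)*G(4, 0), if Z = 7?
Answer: 0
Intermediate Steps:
G(D, z) = 2*z
(-27*Z)*G(4, 0) = (-27*7)*(2*0) = -189*0 = 0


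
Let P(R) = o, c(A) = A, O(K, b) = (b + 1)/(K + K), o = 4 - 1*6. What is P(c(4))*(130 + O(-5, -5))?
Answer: -1304/5 ≈ -260.80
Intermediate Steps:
o = -2 (o = 4 - 6 = -2)
O(K, b) = (1 + b)/(2*K) (O(K, b) = (1 + b)/((2*K)) = (1 + b)*(1/(2*K)) = (1 + b)/(2*K))
P(R) = -2
P(c(4))*(130 + O(-5, -5)) = -2*(130 + (½)*(1 - 5)/(-5)) = -2*(130 + (½)*(-⅕)*(-4)) = -2*(130 + ⅖) = -2*652/5 = -1304/5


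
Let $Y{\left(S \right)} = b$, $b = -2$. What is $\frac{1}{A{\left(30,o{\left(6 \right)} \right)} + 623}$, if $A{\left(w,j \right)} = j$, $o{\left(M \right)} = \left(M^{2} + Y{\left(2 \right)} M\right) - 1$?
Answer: $\frac{1}{646} \approx 0.001548$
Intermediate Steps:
$Y{\left(S \right)} = -2$
$o{\left(M \right)} = -1 + M^{2} - 2 M$ ($o{\left(M \right)} = \left(M^{2} - 2 M\right) - 1 = -1 + M^{2} - 2 M$)
$\frac{1}{A{\left(30,o{\left(6 \right)} \right)} + 623} = \frac{1}{\left(-1 + 6^{2} - 12\right) + 623} = \frac{1}{\left(-1 + 36 - 12\right) + 623} = \frac{1}{23 + 623} = \frac{1}{646}$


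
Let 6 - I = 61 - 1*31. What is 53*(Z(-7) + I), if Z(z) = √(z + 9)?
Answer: -1272 + 53*√2 ≈ -1197.0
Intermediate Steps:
Z(z) = √(9 + z)
I = -24 (I = 6 - (61 - 1*31) = 6 - (61 - 31) = 6 - 1*30 = 6 - 30 = -24)
53*(Z(-7) + I) = 53*(√(9 - 7) - 24) = 53*(√2 - 24) = 53*(-24 + √2) = -1272 + 53*√2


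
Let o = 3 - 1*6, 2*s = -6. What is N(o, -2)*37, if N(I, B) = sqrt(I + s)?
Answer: 37*I*sqrt(6) ≈ 90.631*I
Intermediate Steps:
s = -3 (s = (1/2)*(-6) = -3)
o = -3 (o = 3 - 6 = -3)
N(I, B) = sqrt(-3 + I) (N(I, B) = sqrt(I - 3) = sqrt(-3 + I))
N(o, -2)*37 = sqrt(-3 - 3)*37 = sqrt(-6)*37 = (I*sqrt(6))*37 = 37*I*sqrt(6)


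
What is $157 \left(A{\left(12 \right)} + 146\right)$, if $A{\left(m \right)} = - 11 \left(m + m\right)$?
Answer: $-18526$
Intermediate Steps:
$A{\left(m \right)} = - 22 m$ ($A{\left(m \right)} = - 11 \cdot 2 m = - 22 m$)
$157 \left(A{\left(12 \right)} + 146\right) = 157 \left(\left(-22\right) 12 + 146\right) = 157 \left(-264 + 146\right) = 157 \left(-118\right) = -18526$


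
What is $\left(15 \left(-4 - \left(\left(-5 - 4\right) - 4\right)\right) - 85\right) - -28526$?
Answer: $28576$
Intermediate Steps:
$\left(15 \left(-4 - \left(\left(-5 - 4\right) - 4\right)\right) - 85\right) - -28526 = \left(15 \left(-4 - \left(-9 - 4\right)\right) - 85\right) + 28526 = \left(15 \left(-4 - -13\right) - 85\right) + 28526 = \left(15 \left(-4 + 13\right) - 85\right) + 28526 = \left(15 \cdot 9 - 85\right) + 28526 = \left(135 - 85\right) + 28526 = 50 + 28526 = 28576$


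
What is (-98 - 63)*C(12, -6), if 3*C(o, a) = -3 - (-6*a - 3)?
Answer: 1932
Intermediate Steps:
C(o, a) = 2*a (C(o, a) = (-3 - (-6*a - 3))/3 = (-3 - (-3 - 6*a))/3 = (-3 + (3 + 6*a))/3 = (6*a)/3 = 2*a)
(-98 - 63)*C(12, -6) = (-98 - 63)*(2*(-6)) = -161*(-12) = 1932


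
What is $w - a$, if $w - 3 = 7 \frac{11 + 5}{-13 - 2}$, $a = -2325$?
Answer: $\frac{34808}{15} \approx 2320.5$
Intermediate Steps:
$w = - \frac{67}{15}$ ($w = 3 + 7 \frac{11 + 5}{-13 - 2} = 3 + 7 \frac{16}{-15} = 3 + 7 \cdot 16 \left(- \frac{1}{15}\right) = 3 + 7 \left(- \frac{16}{15}\right) = 3 - \frac{112}{15} = - \frac{67}{15} \approx -4.4667$)
$w - a = - \frac{67}{15} - -2325 = - \frac{67}{15} + 2325 = \frac{34808}{15}$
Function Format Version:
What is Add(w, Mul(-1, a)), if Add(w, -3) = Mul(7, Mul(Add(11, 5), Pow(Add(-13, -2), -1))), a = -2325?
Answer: Rational(34808, 15) ≈ 2320.5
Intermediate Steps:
w = Rational(-67, 15) (w = Add(3, Mul(7, Mul(Add(11, 5), Pow(Add(-13, -2), -1)))) = Add(3, Mul(7, Mul(16, Pow(-15, -1)))) = Add(3, Mul(7, Mul(16, Rational(-1, 15)))) = Add(3, Mul(7, Rational(-16, 15))) = Add(3, Rational(-112, 15)) = Rational(-67, 15) ≈ -4.4667)
Add(w, Mul(-1, a)) = Add(Rational(-67, 15), Mul(-1, -2325)) = Add(Rational(-67, 15), 2325) = Rational(34808, 15)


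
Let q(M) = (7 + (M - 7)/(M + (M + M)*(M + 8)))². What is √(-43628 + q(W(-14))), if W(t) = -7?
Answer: I*√392123/3 ≈ 208.73*I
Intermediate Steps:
q(M) = (7 + (-7 + M)/(M + 2*M*(8 + M)))² (q(M) = (7 + (-7 + M)/(M + (2*M)*(8 + M)))² = (7 + (-7 + M)/(M + 2*M*(8 + M)))²)
√(-43628 + q(W(-14))) = √(-43628 + (-7 + 14*(-7)² + 120*(-7))²/((-7)²*(17 + 2*(-7))²)) = √(-43628 + (-7 + 14*49 - 840)²/(49*(17 - 14)²)) = √(-43628 + (1/49)*(-7 + 686 - 840)²/3²) = √(-43628 + (1/49)*(⅑)*(-161)²) = √(-43628 + (1/49)*(⅑)*25921) = √(-43628 + 529/9) = √(-392123/9) = I*√392123/3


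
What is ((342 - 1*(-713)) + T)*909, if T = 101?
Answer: 1050804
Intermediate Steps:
((342 - 1*(-713)) + T)*909 = ((342 - 1*(-713)) + 101)*909 = ((342 + 713) + 101)*909 = (1055 + 101)*909 = 1156*909 = 1050804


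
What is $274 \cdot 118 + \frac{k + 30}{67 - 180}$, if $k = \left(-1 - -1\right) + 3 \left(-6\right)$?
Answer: $\frac{3653504}{113} \approx 32332.0$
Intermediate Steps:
$k = -18$ ($k = \left(-1 + 1\right) - 18 = 0 - 18 = -18$)
$274 \cdot 118 + \frac{k + 30}{67 - 180} = 274 \cdot 118 + \frac{-18 + 30}{67 - 180} = 32332 + \frac{12}{-113} = 32332 + 12 \left(- \frac{1}{113}\right) = 32332 - \frac{12}{113} = \frac{3653504}{113}$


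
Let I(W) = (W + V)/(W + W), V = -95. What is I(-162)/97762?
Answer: 257/31674888 ≈ 8.1137e-6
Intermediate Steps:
I(W) = (-95 + W)/(2*W) (I(W) = (W - 95)/(W + W) = (-95 + W)/((2*W)) = (-95 + W)*(1/(2*W)) = (-95 + W)/(2*W))
I(-162)/97762 = ((1/2)*(-95 - 162)/(-162))/97762 = ((1/2)*(-1/162)*(-257))*(1/97762) = (257/324)*(1/97762) = 257/31674888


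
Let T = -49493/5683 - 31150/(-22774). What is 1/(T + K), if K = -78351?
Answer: -64712321/5070750126737 ≈ -1.2762e-5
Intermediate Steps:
T = -475064066/64712321 (T = -49493*1/5683 - 31150*(-1/22774) = -49493/5683 + 15575/11387 = -475064066/64712321 ≈ -7.3412)
1/(T + K) = 1/(-475064066/64712321 - 78351) = 1/(-5070750126737/64712321) = -64712321/5070750126737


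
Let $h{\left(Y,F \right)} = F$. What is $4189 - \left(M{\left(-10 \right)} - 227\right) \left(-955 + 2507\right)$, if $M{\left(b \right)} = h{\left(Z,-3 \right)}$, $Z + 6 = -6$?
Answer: $361149$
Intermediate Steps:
$Z = -12$ ($Z = -6 - 6 = -12$)
$M{\left(b \right)} = -3$
$4189 - \left(M{\left(-10 \right)} - 227\right) \left(-955 + 2507\right) = 4189 - \left(-3 - 227\right) \left(-955 + 2507\right) = 4189 - \left(-230\right) 1552 = 4189 - -356960 = 4189 + 356960 = 361149$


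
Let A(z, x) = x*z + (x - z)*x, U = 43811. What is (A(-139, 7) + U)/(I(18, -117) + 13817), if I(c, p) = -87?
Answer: 4386/1373 ≈ 3.1945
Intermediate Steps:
A(z, x) = x*z + x*(x - z)
(A(-139, 7) + U)/(I(18, -117) + 13817) = (7² + 43811)/(-87 + 13817) = (49 + 43811)/13730 = 43860*(1/13730) = 4386/1373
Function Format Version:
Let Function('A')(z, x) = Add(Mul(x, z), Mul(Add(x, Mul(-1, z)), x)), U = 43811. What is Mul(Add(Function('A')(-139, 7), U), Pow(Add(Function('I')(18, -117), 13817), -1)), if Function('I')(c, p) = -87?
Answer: Rational(4386, 1373) ≈ 3.1945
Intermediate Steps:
Function('A')(z, x) = Add(Mul(x, z), Mul(x, Add(x, Mul(-1, z))))
Mul(Add(Function('A')(-139, 7), U), Pow(Add(Function('I')(18, -117), 13817), -1)) = Mul(Add(Pow(7, 2), 43811), Pow(Add(-87, 13817), -1)) = Mul(Add(49, 43811), Pow(13730, -1)) = Mul(43860, Rational(1, 13730)) = Rational(4386, 1373)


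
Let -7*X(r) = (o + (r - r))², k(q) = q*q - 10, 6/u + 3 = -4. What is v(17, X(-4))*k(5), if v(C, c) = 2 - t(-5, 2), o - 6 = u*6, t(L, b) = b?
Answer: 0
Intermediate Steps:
u = -6/7 (u = 6/(-3 - 4) = 6/(-7) = 6*(-⅐) = -6/7 ≈ -0.85714)
k(q) = -10 + q² (k(q) = q² - 10 = -10 + q²)
o = 6/7 (o = 6 - 6/7*6 = 6 - 36/7 = 6/7 ≈ 0.85714)
X(r) = -36/343 (X(r) = -(6/7 + (r - r))²/7 = -(6/7 + 0)²/7 = -(6/7)²/7 = -⅐*36/49 = -36/343)
v(C, c) = 0 (v(C, c) = 2 - 1*2 = 2 - 2 = 0)
v(17, X(-4))*k(5) = 0*(-10 + 5²) = 0*(-10 + 25) = 0*15 = 0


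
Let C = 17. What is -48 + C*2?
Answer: -14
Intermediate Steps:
-48 + C*2 = -48 + 17*2 = -48 + 34 = -14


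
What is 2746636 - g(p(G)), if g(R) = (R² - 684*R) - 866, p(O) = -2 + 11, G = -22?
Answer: 2753577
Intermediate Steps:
p(O) = 9
g(R) = -866 + R² - 684*R
2746636 - g(p(G)) = 2746636 - (-866 + 9² - 684*9) = 2746636 - (-866 + 81 - 6156) = 2746636 - 1*(-6941) = 2746636 + 6941 = 2753577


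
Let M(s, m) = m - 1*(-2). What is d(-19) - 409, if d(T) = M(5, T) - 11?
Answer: -437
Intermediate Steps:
M(s, m) = 2 + m (M(s, m) = m + 2 = 2 + m)
d(T) = -9 + T (d(T) = (2 + T) - 11 = -9 + T)
d(-19) - 409 = (-9 - 19) - 409 = -28 - 409 = -437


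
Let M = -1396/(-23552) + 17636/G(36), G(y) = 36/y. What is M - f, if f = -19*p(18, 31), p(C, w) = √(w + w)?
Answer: 103841117/5888 + 19*√62 ≈ 17786.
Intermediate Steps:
p(C, w) = √2*√w (p(C, w) = √(2*w) = √2*√w)
M = 103841117/5888 (M = -1396/(-23552) + 17636/((36/36)) = -1396*(-1/23552) + 17636/((36*(1/36))) = 349/5888 + 17636/1 = 349/5888 + 17636*1 = 349/5888 + 17636 = 103841117/5888 ≈ 17636.)
f = -19*√62 (f = -19*√2*√31 = -19*√62 ≈ -149.61)
M - f = 103841117/5888 - (-19)*√62 = 103841117/5888 + 19*√62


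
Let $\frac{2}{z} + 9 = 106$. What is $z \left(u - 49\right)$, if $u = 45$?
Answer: $- \frac{8}{97} \approx -0.082474$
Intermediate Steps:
$z = \frac{2}{97}$ ($z = \frac{2}{-9 + 106} = \frac{2}{97} \approx 0.020619$)
$z \left(u - 49\right) = \frac{2 \left(45 - 49\right)}{97} = \frac{2}{97} \left(-4\right) = - \frac{8}{97}$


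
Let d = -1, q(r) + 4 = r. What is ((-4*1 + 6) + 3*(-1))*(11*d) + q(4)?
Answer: 11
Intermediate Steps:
q(r) = -4 + r
((-4*1 + 6) + 3*(-1))*(11*d) + q(4) = ((-4*1 + 6) + 3*(-1))*(11*(-1)) + (-4 + 4) = ((-4 + 6) - 3)*(-11) + 0 = (2 - 3)*(-11) + 0 = -1*(-11) + 0 = 11 + 0 = 11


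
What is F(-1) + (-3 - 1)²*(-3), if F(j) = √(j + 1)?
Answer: -48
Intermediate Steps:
F(j) = √(1 + j)
F(-1) + (-3 - 1)²*(-3) = √(1 - 1) + (-3 - 1)²*(-3) = √0 + (-4)²*(-3) = 0 + 16*(-3) = 0 - 48 = -48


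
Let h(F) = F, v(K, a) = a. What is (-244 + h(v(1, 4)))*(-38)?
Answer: 9120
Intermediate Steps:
(-244 + h(v(1, 4)))*(-38) = (-244 + 4)*(-38) = -240*(-38) = 9120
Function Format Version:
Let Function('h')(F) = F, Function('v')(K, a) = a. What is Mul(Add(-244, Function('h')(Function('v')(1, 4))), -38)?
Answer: 9120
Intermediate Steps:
Mul(Add(-244, Function('h')(Function('v')(1, 4))), -38) = Mul(Add(-244, 4), -38) = Mul(-240, -38) = 9120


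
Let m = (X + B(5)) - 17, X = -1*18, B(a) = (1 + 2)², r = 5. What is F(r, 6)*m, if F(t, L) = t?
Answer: -130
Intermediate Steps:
B(a) = 9 (B(a) = 3² = 9)
X = -18
m = -26 (m = (-18 + 9) - 17 = -9 - 17 = -26)
F(r, 6)*m = 5*(-26) = -130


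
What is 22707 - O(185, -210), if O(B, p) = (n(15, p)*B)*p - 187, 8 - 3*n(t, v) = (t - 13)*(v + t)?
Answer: 5176994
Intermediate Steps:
n(t, v) = 8/3 - (-13 + t)*(t + v)/3 (n(t, v) = 8/3 - (t - 13)*(v + t)/3 = 8/3 - (-13 + t)*(t + v)/3)
O(B, p) = -187 + B*p*(-22/3 - 2*p/3) (O(B, p) = ((8/3 - ⅓*15² + (13/3)*15 + 13*p/3 - ⅓*15*p)*B)*p - 187 = ((8/3 - ⅓*225 + 65 + 13*p/3 - 5*p)*B)*p - 187 = ((8/3 - 75 + 65 + 13*p/3 - 5*p)*B)*p - 187 = ((-22/3 - 2*p/3)*B)*p - 187 = (B*(-22/3 - 2*p/3))*p - 187 = B*p*(-22/3 - 2*p/3) - 187 = -187 + B*p*(-22/3 - 2*p/3))
22707 - O(185, -210) = 22707 - (-187 - ⅔*185*(-210)*(11 - 210)) = 22707 - (-187 - ⅔*185*(-210)*(-199)) = 22707 - (-187 - 5154100) = 22707 - 1*(-5154287) = 22707 + 5154287 = 5176994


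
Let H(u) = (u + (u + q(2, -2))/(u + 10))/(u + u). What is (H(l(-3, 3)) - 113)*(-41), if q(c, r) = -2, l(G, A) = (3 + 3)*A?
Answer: 581093/126 ≈ 4611.9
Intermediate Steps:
l(G, A) = 6*A
H(u) = (u + (-2 + u)/(10 + u))/(2*u) (H(u) = (u + (u - 2)/(u + 10))/(u + u) = (u + (-2 + u)/(10 + u))/((2*u)) = (u + (-2 + u)/(10 + u))*(1/(2*u)) = (u + (-2 + u)/(10 + u))/(2*u))
(H(l(-3, 3)) - 113)*(-41) = ((-2 + (6*3)**2 + 11*(6*3))/(2*((6*3))*(10 + 6*3)) - 113)*(-41) = ((1/2)*(-2 + 18**2 + 11*18)/(18*(10 + 18)) - 113)*(-41) = ((1/2)*(1/18)*(-2 + 324 + 198)/28 - 113)*(-41) = ((1/2)*(1/18)*(1/28)*520 - 113)*(-41) = (65/126 - 113)*(-41) = -14173/126*(-41) = 581093/126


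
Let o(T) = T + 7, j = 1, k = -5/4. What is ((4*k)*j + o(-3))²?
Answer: 1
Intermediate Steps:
k = -5/4 (k = -5*¼ = -5/4 ≈ -1.2500)
o(T) = 7 + T
((4*k)*j + o(-3))² = ((4*(-5/4))*1 + (7 - 3))² = (-5*1 + 4)² = (-5 + 4)² = (-1)² = 1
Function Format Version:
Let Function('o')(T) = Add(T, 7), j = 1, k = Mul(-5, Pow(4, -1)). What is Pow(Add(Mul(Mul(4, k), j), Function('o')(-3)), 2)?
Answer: 1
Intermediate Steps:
k = Rational(-5, 4) (k = Mul(-5, Rational(1, 4)) = Rational(-5, 4) ≈ -1.2500)
Function('o')(T) = Add(7, T)
Pow(Add(Mul(Mul(4, k), j), Function('o')(-3)), 2) = Pow(Add(Mul(Mul(4, Rational(-5, 4)), 1), Add(7, -3)), 2) = Pow(Add(Mul(-5, 1), 4), 2) = Pow(Add(-5, 4), 2) = Pow(-1, 2) = 1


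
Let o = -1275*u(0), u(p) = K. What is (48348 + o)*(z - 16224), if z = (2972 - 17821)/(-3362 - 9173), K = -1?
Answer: -10090985472393/12535 ≈ -8.0502e+8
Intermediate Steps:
u(p) = -1
z = 14849/12535 (z = -14849/(-12535) = -14849*(-1/12535) = 14849/12535 ≈ 1.1846)
o = 1275 (o = -1275*(-1) = 1275)
(48348 + o)*(z - 16224) = (48348 + 1275)*(14849/12535 - 16224) = 49623*(-203352991/12535) = -10090985472393/12535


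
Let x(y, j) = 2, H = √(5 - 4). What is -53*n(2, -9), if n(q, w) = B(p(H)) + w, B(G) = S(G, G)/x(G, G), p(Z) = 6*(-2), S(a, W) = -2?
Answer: 530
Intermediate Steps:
H = 1 (H = √1 = 1)
p(Z) = -12
B(G) = -1 (B(G) = -2/2 = -2*½ = -1)
n(q, w) = -1 + w
-53*n(2, -9) = -53*(-1 - 9) = -53*(-10) = 530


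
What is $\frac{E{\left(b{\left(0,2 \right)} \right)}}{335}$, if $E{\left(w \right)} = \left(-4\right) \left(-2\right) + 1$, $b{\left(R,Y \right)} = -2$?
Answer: $\frac{9}{335} \approx 0.026866$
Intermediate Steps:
$E{\left(w \right)} = 9$ ($E{\left(w \right)} = 8 + 1 = 9$)
$\frac{E{\left(b{\left(0,2 \right)} \right)}}{335} = \frac{1}{335} \cdot 9 = \frac{9}{335}$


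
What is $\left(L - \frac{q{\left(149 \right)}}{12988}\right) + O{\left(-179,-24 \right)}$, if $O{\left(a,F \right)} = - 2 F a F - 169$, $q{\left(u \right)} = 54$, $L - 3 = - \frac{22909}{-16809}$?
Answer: $\frac{22491208014335}{109157646} \approx 2.0604 \cdot 10^{5}$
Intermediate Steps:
$L = \frac{73336}{16809}$ ($L = 3 - \frac{22909}{-16809} = 3 - - \frac{22909}{16809} = 3 + \frac{22909}{16809} = \frac{73336}{16809} \approx 4.3629$)
$O{\left(a,F \right)} = -169 - 2 a F^{2}$ ($O{\left(a,F \right)} = - 2 F a F - 169 = - 2 a F^{2} - 169 = -169 - 2 a F^{2}$)
$\left(L - \frac{q{\left(149 \right)}}{12988}\right) + O{\left(-179,-24 \right)} = \left(\frac{73336}{16809} - \frac{54}{12988}\right) - \left(169 - 358 \left(-24\right)^{2}\right) = \left(\frac{73336}{16809} - 54 \cdot \frac{1}{12988}\right) - \left(169 - 206208\right) = \left(\frac{73336}{16809} - \frac{27}{6494}\right) + \left(-169 + 206208\right) = \left(\frac{73336}{16809} - \frac{27}{6494}\right) + 206039 = \frac{475790141}{109157646} + 206039 = \frac{22491208014335}{109157646}$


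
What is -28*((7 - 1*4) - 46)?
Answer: 1204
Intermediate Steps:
-28*((7 - 1*4) - 46) = -28*((7 - 4) - 46) = -28*(3 - 46) = -28*(-43) = 1204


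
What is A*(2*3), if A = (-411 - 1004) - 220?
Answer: -9810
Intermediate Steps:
A = -1635 (A = -1415 - 220 = -1635)
A*(2*3) = -3270*3 = -1635*6 = -9810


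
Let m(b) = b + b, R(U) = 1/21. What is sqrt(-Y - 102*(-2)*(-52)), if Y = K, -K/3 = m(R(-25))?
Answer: I*sqrt(519778)/7 ≈ 102.99*I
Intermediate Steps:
R(U) = 1/21
m(b) = 2*b
K = -2/7 (K = -6/21 = -3*2/21 = -2/7 ≈ -0.28571)
Y = -2/7 ≈ -0.28571
sqrt(-Y - 102*(-2)*(-52)) = sqrt(-1*(-2/7) - 102*(-2)*(-52)) = sqrt(2/7 + 204*(-52)) = sqrt(2/7 - 10608) = sqrt(-74254/7) = I*sqrt(519778)/7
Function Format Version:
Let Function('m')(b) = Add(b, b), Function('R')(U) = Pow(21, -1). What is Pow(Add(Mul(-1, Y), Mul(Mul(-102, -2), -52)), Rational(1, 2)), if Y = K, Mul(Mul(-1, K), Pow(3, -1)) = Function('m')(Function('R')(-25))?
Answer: Mul(Rational(1, 7), I, Pow(519778, Rational(1, 2))) ≈ Mul(102.99, I)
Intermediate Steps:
Function('R')(U) = Rational(1, 21)
Function('m')(b) = Mul(2, b)
K = Rational(-2, 7) (K = Mul(-3, Mul(2, Rational(1, 21))) = Mul(-3, Rational(2, 21)) = Rational(-2, 7) ≈ -0.28571)
Y = Rational(-2, 7) ≈ -0.28571
Pow(Add(Mul(-1, Y), Mul(Mul(-102, -2), -52)), Rational(1, 2)) = Pow(Add(Mul(-1, Rational(-2, 7)), Mul(Mul(-102, -2), -52)), Rational(1, 2)) = Pow(Add(Rational(2, 7), Mul(204, -52)), Rational(1, 2)) = Pow(Add(Rational(2, 7), -10608), Rational(1, 2)) = Pow(Rational(-74254, 7), Rational(1, 2)) = Mul(Rational(1, 7), I, Pow(519778, Rational(1, 2)))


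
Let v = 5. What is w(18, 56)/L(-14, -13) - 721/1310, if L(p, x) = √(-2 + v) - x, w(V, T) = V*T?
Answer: 8523277/108730 - 504*√3/83 ≈ 67.872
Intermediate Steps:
w(V, T) = T*V
L(p, x) = √3 - x (L(p, x) = √(-2 + 5) - x = √3 - x)
w(18, 56)/L(-14, -13) - 721/1310 = (56*18)/(√3 - 1*(-13)) - 721/1310 = 1008/(√3 + 13) - 721*1/1310 = 1008/(13 + √3) - 721/1310 = -721/1310 + 1008/(13 + √3)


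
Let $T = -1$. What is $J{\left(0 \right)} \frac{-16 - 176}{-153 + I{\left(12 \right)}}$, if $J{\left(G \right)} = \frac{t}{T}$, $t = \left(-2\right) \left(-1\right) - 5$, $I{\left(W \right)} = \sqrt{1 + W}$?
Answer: $\frac{22032}{5849} + \frac{144 \sqrt{13}}{5849} \approx 3.8556$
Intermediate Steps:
$t = -3$ ($t = 2 - 5 = -3$)
$J{\left(G \right)} = 3$ ($J{\left(G \right)} = - \frac{3}{-1} = \left(-3\right) \left(-1\right) = 3$)
$J{\left(0 \right)} \frac{-16 - 176}{-153 + I{\left(12 \right)}} = 3 \frac{-16 - 176}{-153 + \sqrt{1 + 12}} = 3 \left(- \frac{192}{-153 + \sqrt{13}}\right) = - \frac{576}{-153 + \sqrt{13}}$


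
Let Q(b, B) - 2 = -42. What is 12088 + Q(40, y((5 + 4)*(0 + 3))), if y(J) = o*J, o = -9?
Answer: 12048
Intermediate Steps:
y(J) = -9*J
Q(b, B) = -40 (Q(b, B) = 2 - 42 = -40)
12088 + Q(40, y((5 + 4)*(0 + 3))) = 12088 - 40 = 12048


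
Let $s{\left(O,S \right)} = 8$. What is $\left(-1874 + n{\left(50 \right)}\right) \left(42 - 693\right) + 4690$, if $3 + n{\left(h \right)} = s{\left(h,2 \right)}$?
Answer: $1221409$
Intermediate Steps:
$n{\left(h \right)} = 5$ ($n{\left(h \right)} = -3 + 8 = 5$)
$\left(-1874 + n{\left(50 \right)}\right) \left(42 - 693\right) + 4690 = \left(-1874 + 5\right) \left(42 - 693\right) + 4690 = \left(-1869\right) \left(-651\right) + 4690 = 1216719 + 4690 = 1221409$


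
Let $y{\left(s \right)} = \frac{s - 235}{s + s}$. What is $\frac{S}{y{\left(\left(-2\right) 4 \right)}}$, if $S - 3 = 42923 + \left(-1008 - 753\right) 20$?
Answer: $\frac{123296}{243} \approx 507.39$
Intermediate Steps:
$y{\left(s \right)} = \frac{-235 + s}{2 s}$
$S = 7706$ ($S = 3 + \left(42923 + \left(-1008 - 753\right) 20\right) = 3 + \left(42923 - 35220\right) = 3 + 7703 = 7706$)
$\frac{S}{y{\left(\left(-2\right) 4 \right)}} = \frac{7706}{\frac{1}{2} \frac{1}{\left(-2\right) 4} \left(-235 - 8\right)} = \frac{7706}{\frac{1}{2} \frac{1}{-8} \left(-235 - 8\right)} = \frac{7706}{\frac{1}{2} \left(- \frac{1}{8}\right) \left(-243\right)} = \frac{7706}{\frac{243}{16}} = 7706 \cdot \frac{16}{243} = \frac{123296}{243}$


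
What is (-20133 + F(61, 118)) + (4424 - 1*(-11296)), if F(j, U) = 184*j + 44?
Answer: 6855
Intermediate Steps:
F(j, U) = 44 + 184*j
(-20133 + F(61, 118)) + (4424 - 1*(-11296)) = (-20133 + (44 + 184*61)) + (4424 - 1*(-11296)) = (-20133 + (44 + 11224)) + (4424 + 11296) = (-20133 + 11268) + 15720 = -8865 + 15720 = 6855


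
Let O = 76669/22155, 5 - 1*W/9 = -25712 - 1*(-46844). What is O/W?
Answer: -76669/4212618165 ≈ -1.8200e-5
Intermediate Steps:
W = -190143 (W = 45 - 9*(-25712 - 1*(-46844)) = 45 - 9*(-25712 + 46844) = 45 - 9*21132 = 45 - 190188 = -190143)
O = 76669/22155 (O = 76669*(1/22155) = 76669/22155 ≈ 3.4606)
O/W = (76669/22155)/(-190143) = (76669/22155)*(-1/190143) = -76669/4212618165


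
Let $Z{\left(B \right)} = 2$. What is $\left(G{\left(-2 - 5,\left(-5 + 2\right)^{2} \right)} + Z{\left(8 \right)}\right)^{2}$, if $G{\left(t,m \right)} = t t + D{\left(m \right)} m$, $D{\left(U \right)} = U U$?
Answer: $608400$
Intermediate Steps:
$D{\left(U \right)} = U^{2}$
$G{\left(t,m \right)} = m^{3} + t^{2}$ ($G{\left(t,m \right)} = t t + m^{2} m = t^{2} + m^{3} = m^{3} + t^{2}$)
$\left(G{\left(-2 - 5,\left(-5 + 2\right)^{2} \right)} + Z{\left(8 \right)}\right)^{2} = \left(\left(\left(\left(-5 + 2\right)^{2}\right)^{3} + \left(-2 - 5\right)^{2}\right) + 2\right)^{2} = \left(\left(\left(\left(-3\right)^{2}\right)^{3} + \left(-2 - 5\right)^{2}\right) + 2\right)^{2} = \left(\left(9^{3} + \left(-7\right)^{2}\right) + 2\right)^{2} = \left(\left(729 + 49\right) + 2\right)^{2} = \left(778 + 2\right)^{2} = 780^{2} = 608400$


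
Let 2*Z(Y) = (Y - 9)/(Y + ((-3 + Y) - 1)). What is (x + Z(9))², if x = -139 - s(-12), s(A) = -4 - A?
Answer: 21609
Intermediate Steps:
Z(Y) = (-9 + Y)/(2*(-4 + 2*Y)) (Z(Y) = ((Y - 9)/(Y + ((-3 + Y) - 1)))/2 = ((-9 + Y)/(Y + (-4 + Y)))/2 = ((-9 + Y)/(-4 + 2*Y))/2 = (-9 + Y)/(2*(-4 + 2*Y)))
x = -147 (x = -139 - (-4 - 1*(-12)) = -139 - (-4 + 12) = -139 - 1*8 = -139 - 8 = -147)
(x + Z(9))² = (-147 + (-9 + 9)/(4*(-2 + 9)))² = (-147 + (¼)*0/7)² = (-147 + (¼)*(⅐)*0)² = (-147 + 0)² = (-147)² = 21609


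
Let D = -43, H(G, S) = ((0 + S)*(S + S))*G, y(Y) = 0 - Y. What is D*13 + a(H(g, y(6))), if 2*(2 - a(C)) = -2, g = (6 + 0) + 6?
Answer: -556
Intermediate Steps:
y(Y) = -Y
g = 12 (g = 6 + 6 = 12)
H(G, S) = 2*G*S² (H(G, S) = (S*(2*S))*G = (2*S²)*G = 2*G*S²)
a(C) = 3 (a(C) = 2 - ½*(-2) = 2 + 1 = 3)
D*13 + a(H(g, y(6))) = -43*13 + 3 = -559 + 3 = -556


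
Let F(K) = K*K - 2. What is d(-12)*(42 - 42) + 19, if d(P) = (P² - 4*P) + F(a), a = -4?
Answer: 19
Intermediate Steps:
F(K) = -2 + K² (F(K) = K² - 2 = -2 + K²)
d(P) = 14 + P² - 4*P (d(P) = (P² - 4*P) + (-2 + (-4)²) = (P² - 4*P) + (-2 + 16) = (P² - 4*P) + 14 = 14 + P² - 4*P)
d(-12)*(42 - 42) + 19 = (14 + (-12)² - 4*(-12))*(42 - 42) + 19 = (14 + 144 + 48)*0 + 19 = 206*0 + 19 = 0 + 19 = 19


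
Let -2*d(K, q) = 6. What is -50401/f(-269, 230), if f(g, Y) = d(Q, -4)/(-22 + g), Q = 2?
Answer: -4888897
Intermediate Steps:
d(K, q) = -3 (d(K, q) = -1/2*6 = -3)
f(g, Y) = -3/(-22 + g)
-50401/f(-269, 230) = -50401/((-3/(-22 - 269))) = -50401/((-3/(-291))) = -50401/((-3*(-1/291))) = -50401/1/97 = -50401*97 = -4888897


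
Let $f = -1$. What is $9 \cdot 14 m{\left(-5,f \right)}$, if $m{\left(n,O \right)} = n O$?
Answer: $630$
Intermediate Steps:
$m{\left(n,O \right)} = O n$
$9 \cdot 14 m{\left(-5,f \right)} = 9 \cdot 14 \left(\left(-1\right) \left(-5\right)\right) = 126 \cdot 5 = 630$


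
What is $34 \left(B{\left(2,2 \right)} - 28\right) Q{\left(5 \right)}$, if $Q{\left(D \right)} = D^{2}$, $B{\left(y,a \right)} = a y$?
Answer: $-20400$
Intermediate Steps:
$34 \left(B{\left(2,2 \right)} - 28\right) Q{\left(5 \right)} = 34 \left(2 \cdot 2 - 28\right) 5^{2} = 34 \left(4 - 28\right) 25 = 34 \left(-24\right) 25 = \left(-816\right) 25 = -20400$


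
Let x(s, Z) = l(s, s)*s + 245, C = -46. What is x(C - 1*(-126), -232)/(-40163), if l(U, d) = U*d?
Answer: -512245/40163 ≈ -12.754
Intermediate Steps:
x(s, Z) = 245 + s**3 (x(s, Z) = (s*s)*s + 245 = s**2*s + 245 = s**3 + 245 = 245 + s**3)
x(C - 1*(-126), -232)/(-40163) = (245 + (-46 - 1*(-126))**3)/(-40163) = (245 + (-46 + 126)**3)*(-1/40163) = (245 + 80**3)*(-1/40163) = (245 + 512000)*(-1/40163) = 512245*(-1/40163) = -512245/40163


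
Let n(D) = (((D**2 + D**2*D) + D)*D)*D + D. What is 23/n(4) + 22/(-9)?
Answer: -29449/12132 ≈ -2.4274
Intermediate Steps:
n(D) = D + D**2*(D + D**2 + D**3) (n(D) = (((D**2 + D**3) + D)*D)*D + D = ((D + D**2 + D**3)*D)*D + D = (D*(D + D**2 + D**3))*D + D = D**2*(D + D**2 + D**3) + D = D + D**2*(D + D**2 + D**3))
23/n(4) + 22/(-9) = 23/(4 + 4**3 + 4**4 + 4**5) + 22/(-9) = 23/(4 + 64 + 256 + 1024) + 22*(-1/9) = 23/1348 - 22/9 = -29449/12132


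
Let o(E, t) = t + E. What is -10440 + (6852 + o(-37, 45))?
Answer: -3580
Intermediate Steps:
o(E, t) = E + t
-10440 + (6852 + o(-37, 45)) = -10440 + (6852 + (-37 + 45)) = -10440 + (6852 + 8) = -10440 + 6860 = -3580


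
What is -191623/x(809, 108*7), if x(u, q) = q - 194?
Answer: -191623/562 ≈ -340.97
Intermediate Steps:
x(u, q) = -194 + q
-191623/x(809, 108*7) = -191623/(-194 + 108*7) = -191623/(-194 + 756) = -191623/562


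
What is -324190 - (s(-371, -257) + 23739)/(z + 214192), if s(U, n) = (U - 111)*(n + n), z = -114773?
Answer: -32230917097/99419 ≈ -3.2419e+5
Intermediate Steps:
s(U, n) = 2*n*(-111 + U) (s(U, n) = (-111 + U)*(2*n) = 2*n*(-111 + U))
-324190 - (s(-371, -257) + 23739)/(z + 214192) = -324190 - (2*(-257)*(-111 - 371) + 23739)/(-114773 + 214192) = -324190 - (2*(-257)*(-482) + 23739)/99419 = -324190 - (247748 + 23739)/99419 = -324190 - 271487/99419 = -32230917097/99419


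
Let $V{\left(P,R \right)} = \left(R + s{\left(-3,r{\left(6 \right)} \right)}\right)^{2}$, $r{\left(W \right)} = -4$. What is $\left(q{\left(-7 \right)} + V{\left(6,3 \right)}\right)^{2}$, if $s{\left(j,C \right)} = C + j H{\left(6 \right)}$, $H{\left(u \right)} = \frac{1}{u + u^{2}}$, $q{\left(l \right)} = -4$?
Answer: $\frac{312481}{38416} \approx 8.1341$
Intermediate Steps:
$s{\left(j,C \right)} = C + \frac{j}{42}$ ($s{\left(j,C \right)} = C + j \frac{1}{6 \left(1 + 6\right)} = C + j \frac{1}{6 \cdot 7} = C + j \frac{1}{6} \cdot \frac{1}{7} = C + j \frac{1}{42} = C + \frac{j}{42}$)
$V{\left(P,R \right)} = \left(- \frac{57}{14} + R\right)^{2}$ ($V{\left(P,R \right)} = \left(R + \left(-4 + \frac{1}{42} \left(-3\right)\right)\right)^{2} = \left(R - \frac{57}{14}\right)^{2} = \left(- \frac{57}{14} + R\right)^{2}$)
$\left(q{\left(-7 \right)} + V{\left(6,3 \right)}\right)^{2} = \left(-4 + \frac{\left(57 - 42\right)^{2}}{196}\right)^{2} = \left(-4 + \frac{15^{2}}{196}\right)^{2} = \left(-4 + \frac{1}{196} \cdot 225\right)^{2} = \left(-4 + \frac{225}{196}\right)^{2} = \left(- \frac{559}{196}\right)^{2} = \frac{312481}{38416}$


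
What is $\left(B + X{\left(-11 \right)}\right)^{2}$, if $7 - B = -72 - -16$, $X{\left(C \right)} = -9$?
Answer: $2916$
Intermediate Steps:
$B = 63$ ($B = 7 - \left(-72 - -16\right) = 7 - \left(-72 + 16\right) = 7 - -56 = 7 + 56 = 63$)
$\left(B + X{\left(-11 \right)}\right)^{2} = \left(63 - 9\right)^{2} = 54^{2} = 2916$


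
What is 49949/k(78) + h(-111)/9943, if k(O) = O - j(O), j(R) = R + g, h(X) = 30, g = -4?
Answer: 496643027/39772 ≈ 12487.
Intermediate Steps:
j(R) = -4 + R (j(R) = R - 4 = -4 + R)
k(O) = 4 (k(O) = O - (-4 + O) = O + (4 - O) = 4)
49949/k(78) + h(-111)/9943 = 49949/4 + 30/9943 = 496643027/39772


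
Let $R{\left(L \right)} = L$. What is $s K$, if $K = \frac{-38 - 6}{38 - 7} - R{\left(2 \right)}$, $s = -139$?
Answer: $\frac{14734}{31} \approx 475.29$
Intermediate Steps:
$K = - \frac{106}{31}$ ($K = \frac{-38 - 6}{38 - 7} - 2 = - \frac{44}{31} - 2 = - \frac{106}{31} \approx -3.4194$)
$s K = \left(-139\right) \left(- \frac{106}{31}\right) = \frac{14734}{31}$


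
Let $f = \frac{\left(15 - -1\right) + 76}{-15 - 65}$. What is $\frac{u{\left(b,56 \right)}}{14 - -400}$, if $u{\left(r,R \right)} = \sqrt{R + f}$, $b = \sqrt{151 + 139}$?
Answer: $\frac{\sqrt{5485}}{4140} \approx 0.017889$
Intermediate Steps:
$f = - \frac{23}{20}$ ($f = \frac{\left(15 + 1\right) + 76}{-80} = \left(16 + 76\right) \left(- \frac{1}{80}\right) = 92 \left(- \frac{1}{80}\right) = - \frac{23}{20} \approx -1.15$)
$b = \sqrt{290} \approx 17.029$
$u{\left(r,R \right)} = \sqrt{- \frac{23}{20} + R}$ ($u{\left(r,R \right)} = \sqrt{R - \frac{23}{20}} = \sqrt{- \frac{23}{20} + R}$)
$\frac{u{\left(b,56 \right)}}{14 - -400} = \frac{\frac{1}{10} \sqrt{-115 + 100 \cdot 56}}{14 - -400} = \frac{\frac{1}{10} \sqrt{-115 + 5600}}{14 + 400} = \frac{\frac{1}{10} \sqrt{5485}}{414} = \frac{\sqrt{5485}}{10} \cdot \frac{1}{414} = \frac{\sqrt{5485}}{4140}$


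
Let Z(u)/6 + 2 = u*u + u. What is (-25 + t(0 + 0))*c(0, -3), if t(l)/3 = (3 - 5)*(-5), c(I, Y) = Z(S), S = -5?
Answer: 540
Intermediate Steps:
Z(u) = -12 + 6*u + 6*u**2 (Z(u) = -12 + 6*(u*u + u) = -12 + 6*(u**2 + u) = -12 + 6*(u + u**2) = -12 + (6*u + 6*u**2) = -12 + 6*u + 6*u**2)
c(I, Y) = 108 (c(I, Y) = -12 + 6*(-5) + 6*(-5)**2 = -12 - 30 + 6*25 = -12 - 30 + 150 = 108)
t(l) = 30 (t(l) = 3*((3 - 5)*(-5)) = 3*(-2*(-5)) = 3*10 = 30)
(-25 + t(0 + 0))*c(0, -3) = (-25 + 30)*108 = 5*108 = 540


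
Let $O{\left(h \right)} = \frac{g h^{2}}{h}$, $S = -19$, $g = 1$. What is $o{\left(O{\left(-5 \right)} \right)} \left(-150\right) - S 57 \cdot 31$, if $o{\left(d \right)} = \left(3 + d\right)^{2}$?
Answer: $32973$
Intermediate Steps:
$O{\left(h \right)} = h$ ($O{\left(h \right)} = \frac{1 h^{2}}{h} = \frac{h^{2}}{h} = h$)
$o{\left(O{\left(-5 \right)} \right)} \left(-150\right) - S 57 \cdot 31 = \left(3 - 5\right)^{2} \left(-150\right) - \left(-19\right) 57 \cdot 31 = \left(-2\right)^{2} \left(-150\right) - \left(-1083\right) 31 = 4 \left(-150\right) - -33573 = -600 + 33573 = 32973$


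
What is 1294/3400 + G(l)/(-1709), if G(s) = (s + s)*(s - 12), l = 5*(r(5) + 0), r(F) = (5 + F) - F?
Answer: 723/2905300 ≈ 0.00024886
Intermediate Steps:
r(F) = 5
l = 25 (l = 5*(5 + 0) = 5*5 = 25)
G(s) = 2*s*(-12 + s) (G(s) = (2*s)*(-12 + s) = 2*s*(-12 + s))
1294/3400 + G(l)/(-1709) = 1294/3400 + (2*25*(-12 + 25))/(-1709) = 1294*(1/3400) + (2*25*13)*(-1/1709) = 647/1700 + 650*(-1/1709) = 647/1700 - 650/1709 = 723/2905300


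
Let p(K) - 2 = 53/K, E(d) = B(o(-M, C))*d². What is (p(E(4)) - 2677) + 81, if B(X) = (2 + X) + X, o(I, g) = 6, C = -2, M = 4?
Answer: -581003/224 ≈ -2593.8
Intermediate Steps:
B(X) = 2 + 2*X
E(d) = 14*d² (E(d) = (2 + 2*6)*d² = (2 + 12)*d² = 14*d²)
p(K) = 2 + 53/K
(p(E(4)) - 2677) + 81 = ((2 + 53/((14*4²))) - 2677) + 81 = ((2 + 53/((14*16))) - 2677) + 81 = ((2 + 53/224) - 2677) + 81 = (501/224 - 2677) + 81 = -599147/224 + 81 = -581003/224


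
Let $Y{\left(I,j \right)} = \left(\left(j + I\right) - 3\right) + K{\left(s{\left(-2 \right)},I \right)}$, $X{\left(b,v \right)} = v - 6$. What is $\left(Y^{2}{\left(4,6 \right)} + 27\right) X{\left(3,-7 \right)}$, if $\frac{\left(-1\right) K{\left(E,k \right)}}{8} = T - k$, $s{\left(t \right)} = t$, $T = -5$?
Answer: $-81484$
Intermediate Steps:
$X{\left(b,v \right)} = -6 + v$ ($X{\left(b,v \right)} = v - 6 = -6 + v$)
$K{\left(E,k \right)} = 40 + 8 k$ ($K{\left(E,k \right)} = - 8 \left(-5 - k\right) = 40 + 8 k$)
$Y{\left(I,j \right)} = 37 + j + 9 I$ ($Y{\left(I,j \right)} = \left(\left(j + I\right) - 3\right) + \left(40 + 8 I\right) = \left(\left(I + j\right) - 3\right) + \left(40 + 8 I\right) = \left(-3 + I + j\right) + \left(40 + 8 I\right) = 37 + j + 9 I$)
$\left(Y^{2}{\left(4,6 \right)} + 27\right) X{\left(3,-7 \right)} = \left(\left(37 + 6 + 9 \cdot 4\right)^{2} + 27\right) \left(-6 - 7\right) = \left(\left(37 + 6 + 36\right)^{2} + 27\right) \left(-13\right) = \left(79^{2} + 27\right) \left(-13\right) = \left(6241 + 27\right) \left(-13\right) = 6268 \left(-13\right) = -81484$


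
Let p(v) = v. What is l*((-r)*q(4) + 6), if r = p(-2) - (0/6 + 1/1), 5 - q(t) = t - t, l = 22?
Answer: 462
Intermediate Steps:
q(t) = 5 (q(t) = 5 - (t - t) = 5 - 1*0 = 5 + 0 = 5)
r = -3 (r = -2 - (0/6 + 1/1) = -2 - (0*(⅙) + 1*1) = -2 - (0 + 1) = -2 - 1*1 = -2 - 1 = -3)
l*((-r)*q(4) + 6) = 22*(-1*(-3)*5 + 6) = 22*(3*5 + 6) = 22*(15 + 6) = 22*21 = 462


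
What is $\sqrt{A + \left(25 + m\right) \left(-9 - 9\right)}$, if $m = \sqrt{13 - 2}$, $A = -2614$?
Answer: $\sqrt{-3064 - 18 \sqrt{11}} \approx 55.89 i$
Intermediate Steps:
$m = \sqrt{11} \approx 3.3166$
$\sqrt{A + \left(25 + m\right) \left(-9 - 9\right)} = \sqrt{-2614 + \left(25 + \sqrt{11}\right) \left(-9 - 9\right)} = \sqrt{-2614 + \left(25 + \sqrt{11}\right) \left(-18\right)} = \sqrt{-2614 - \left(450 + 18 \sqrt{11}\right)} = \sqrt{-3064 - 18 \sqrt{11}}$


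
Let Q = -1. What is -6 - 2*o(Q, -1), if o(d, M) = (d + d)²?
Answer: -14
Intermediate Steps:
o(d, M) = 4*d² (o(d, M) = (2*d)² = 4*d²)
-6 - 2*o(Q, -1) = -6 - 8*(-1)² = -6 - 8 = -14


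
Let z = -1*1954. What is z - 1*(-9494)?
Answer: 7540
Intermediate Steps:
z = -1954
z - 1*(-9494) = -1954 - 1*(-9494) = -1954 + 9494 = 7540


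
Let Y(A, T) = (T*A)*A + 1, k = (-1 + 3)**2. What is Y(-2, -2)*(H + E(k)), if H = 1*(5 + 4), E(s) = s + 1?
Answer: -98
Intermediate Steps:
k = 4 (k = 2**2 = 4)
E(s) = 1 + s
Y(A, T) = 1 + T*A**2 (Y(A, T) = (A*T)*A + 1 = T*A**2 + 1 = 1 + T*A**2)
H = 9 (H = 1*9 = 9)
Y(-2, -2)*(H + E(k)) = (1 - 2*(-2)**2)*(9 + (1 + 4)) = (1 - 2*4)*(9 + 5) = (1 - 8)*14 = -7*14 = -98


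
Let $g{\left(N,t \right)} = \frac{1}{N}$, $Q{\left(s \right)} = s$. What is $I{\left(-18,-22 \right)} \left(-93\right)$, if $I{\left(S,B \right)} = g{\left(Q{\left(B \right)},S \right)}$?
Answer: $\frac{93}{22} \approx 4.2273$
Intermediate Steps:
$I{\left(S,B \right)} = \frac{1}{B}$
$I{\left(-18,-22 \right)} \left(-93\right) = \frac{1}{-22} \left(-93\right) = \left(- \frac{1}{22}\right) \left(-93\right) = \frac{93}{22}$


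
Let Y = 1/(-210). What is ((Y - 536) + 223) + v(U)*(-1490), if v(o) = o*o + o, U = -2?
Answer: -691531/210 ≈ -3293.0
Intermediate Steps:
Y = -1/210 ≈ -0.0047619
v(o) = o + o² (v(o) = o² + o = o + o²)
((Y - 536) + 223) + v(U)*(-1490) = ((-1/210 - 536) + 223) - 2*(1 - 2)*(-1490) = (-112561/210 + 223) - 2*(-1)*(-1490) = -65731/210 + 2*(-1490) = -65731/210 - 2980 = -691531/210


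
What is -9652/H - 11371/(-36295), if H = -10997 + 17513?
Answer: -69056476/59124555 ≈ -1.1680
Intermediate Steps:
H = 6516
-9652/H - 11371/(-36295) = -9652/6516 - 11371/(-36295) = -9652*1/6516 - 11371*(-1/36295) = -2413/1629 + 11371/36295 = -69056476/59124555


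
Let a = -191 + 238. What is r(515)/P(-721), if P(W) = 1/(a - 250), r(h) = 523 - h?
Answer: -1624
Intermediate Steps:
a = 47
P(W) = -1/203 (P(W) = 1/(47 - 250) = 1/(-203) = -1/203)
r(515)/P(-721) = (523 - 1*515)/(-1/203) = (523 - 515)*(-203) = 8*(-203) = -1624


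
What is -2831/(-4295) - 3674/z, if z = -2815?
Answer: 4749819/2418085 ≈ 1.9643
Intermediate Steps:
-2831/(-4295) - 3674/z = -2831/(-4295) - 3674/(-2815) = -2831*(-1/4295) - 3674*(-1/2815) = 2831/4295 + 3674/2815 = 4749819/2418085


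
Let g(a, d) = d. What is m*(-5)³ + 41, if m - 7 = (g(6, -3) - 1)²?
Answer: -2834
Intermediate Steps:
m = 23 (m = 7 + (-3 - 1)² = 7 + (-4)² = 7 + 16 = 23)
m*(-5)³ + 41 = 23*(-5)³ + 41 = 23*(-125) + 41 = -2875 + 41 = -2834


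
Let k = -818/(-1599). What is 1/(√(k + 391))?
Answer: √1001017173/626027 ≈ 0.050539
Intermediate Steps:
k = 818/1599 (k = -818*(-1/1599) = 818/1599 ≈ 0.51157)
1/(√(k + 391)) = 1/(√(818/1599 + 391)) = 1/(√(626027/1599)) = 1/(√1001017173/1599) = √1001017173/626027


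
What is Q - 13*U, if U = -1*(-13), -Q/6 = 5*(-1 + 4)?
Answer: -259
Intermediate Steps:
Q = -90 (Q = -30*(-1 + 4) = -30*3 = -6*15 = -90)
U = 13
Q - 13*U = -90 - 13*13 = -90 - 169 = -259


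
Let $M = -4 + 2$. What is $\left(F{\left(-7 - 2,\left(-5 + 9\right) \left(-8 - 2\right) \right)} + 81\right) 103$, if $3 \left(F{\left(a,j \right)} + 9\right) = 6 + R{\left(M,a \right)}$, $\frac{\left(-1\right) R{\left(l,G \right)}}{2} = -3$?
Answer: $7828$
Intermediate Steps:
$M = -2$
$R{\left(l,G \right)} = 6$ ($R{\left(l,G \right)} = \left(-2\right) \left(-3\right) = 6$)
$F{\left(a,j \right)} = -5$ ($F{\left(a,j \right)} = -9 + \frac{6 + 6}{3} = -9 + \frac{1}{3} \cdot 12 = -9 + 4 = -5$)
$\left(F{\left(-7 - 2,\left(-5 + 9\right) \left(-8 - 2\right) \right)} + 81\right) 103 = \left(-5 + 81\right) 103 = 76 \cdot 103 = 7828$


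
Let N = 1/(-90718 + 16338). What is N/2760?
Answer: -1/205288800 ≈ -4.8712e-9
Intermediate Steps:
N = -1/74380 (N = 1/(-74380) = -1/74380 ≈ -1.3444e-5)
N/2760 = -1/74380/2760 = -1/74380*1/2760 = -1/205288800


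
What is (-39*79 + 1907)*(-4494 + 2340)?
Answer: 2528796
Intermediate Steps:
(-39*79 + 1907)*(-4494 + 2340) = (-3081 + 1907)*(-2154) = -1174*(-2154) = 2528796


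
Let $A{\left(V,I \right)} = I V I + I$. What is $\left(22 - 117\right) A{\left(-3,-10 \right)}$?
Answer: $29450$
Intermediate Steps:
$A{\left(V,I \right)} = I + V I^{2}$ ($A{\left(V,I \right)} = V I^{2} + I = I + V I^{2}$)
$\left(22 - 117\right) A{\left(-3,-10 \right)} = \left(22 - 117\right) \left(- 10 \left(1 - -30\right)\right) = - 95 \left(- 10 \left(1 + 30\right)\right) = - 95 \left(\left(-10\right) 31\right) = \left(-95\right) \left(-310\right) = 29450$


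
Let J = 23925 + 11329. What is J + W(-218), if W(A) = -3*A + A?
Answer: 35690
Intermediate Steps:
J = 35254
W(A) = -2*A
J + W(-218) = 35254 - 2*(-218) = 35254 + 436 = 35690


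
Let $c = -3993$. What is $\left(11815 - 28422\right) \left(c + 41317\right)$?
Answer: $-619839668$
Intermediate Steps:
$\left(11815 - 28422\right) \left(c + 41317\right) = \left(11815 - 28422\right) \left(-3993 + 41317\right) = \left(-16607\right) 37324 = -619839668$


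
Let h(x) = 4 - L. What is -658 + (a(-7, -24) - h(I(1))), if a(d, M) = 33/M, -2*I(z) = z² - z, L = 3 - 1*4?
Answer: -5315/8 ≈ -664.38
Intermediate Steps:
L = -1 (L = 3 - 4 = -1)
I(z) = z/2 - z²/2 (I(z) = -(z² - z)/2 = z/2 - z²/2)
h(x) = 5 (h(x) = 4 - 1*(-1) = 4 + 1 = 5)
-658 + (a(-7, -24) - h(I(1))) = -658 + (33/(-24) - 1*5) = -658 + (33*(-1/24) - 5) = -658 + (-11/8 - 5) = -658 - 51/8 = -5315/8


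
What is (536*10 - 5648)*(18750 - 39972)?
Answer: 6111936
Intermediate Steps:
(536*10 - 5648)*(18750 - 39972) = (5360 - 5648)*(-21222) = -288*(-21222) = 6111936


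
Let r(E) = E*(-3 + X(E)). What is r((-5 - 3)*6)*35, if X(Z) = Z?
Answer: 85680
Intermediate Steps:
r(E) = E*(-3 + E)
r((-5 - 3)*6)*35 = (((-5 - 3)*6)*(-3 + (-5 - 3)*6))*35 = ((-8*6)*(-3 - 8*6))*35 = -48*(-3 - 48)*35 = -48*(-51)*35 = 2448*35 = 85680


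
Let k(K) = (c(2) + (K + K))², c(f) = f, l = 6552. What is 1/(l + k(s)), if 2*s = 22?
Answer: 1/7128 ≈ 0.00014029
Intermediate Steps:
s = 11 (s = (½)*22 = 11)
k(K) = (2 + 2*K)² (k(K) = (2 + (K + K))² = (2 + 2*K)²)
1/(l + k(s)) = 1/(6552 + 4*(1 + 11)²) = 1/(6552 + 4*12²) = 1/(6552 + 4*144) = 1/(6552 + 576) = 1/7128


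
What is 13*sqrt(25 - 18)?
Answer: 13*sqrt(7) ≈ 34.395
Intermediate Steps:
13*sqrt(25 - 18) = 13*sqrt(7)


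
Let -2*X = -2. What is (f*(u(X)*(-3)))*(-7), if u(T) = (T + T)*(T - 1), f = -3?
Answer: 0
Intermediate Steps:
X = 1 (X = -1/2*(-2) = 1)
u(T) = 2*T*(-1 + T) (u(T) = (2*T)*(-1 + T) = 2*T*(-1 + T))
(f*(u(X)*(-3)))*(-7) = -3*2*1*(-1 + 1)*(-3)*(-7) = -3*2*1*0*(-3)*(-7) = -0*(-3)*(-7) = -3*0*(-7) = 0*(-7) = 0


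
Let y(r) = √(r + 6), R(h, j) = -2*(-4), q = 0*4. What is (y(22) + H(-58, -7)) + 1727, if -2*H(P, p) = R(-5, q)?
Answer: 1723 + 2*√7 ≈ 1728.3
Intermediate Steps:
q = 0
R(h, j) = 8
H(P, p) = -4 (H(P, p) = -½*8 = -4)
y(r) = √(6 + r)
(y(22) + H(-58, -7)) + 1727 = (√(6 + 22) - 4) + 1727 = (√28 - 4) + 1727 = (2*√7 - 4) + 1727 = (-4 + 2*√7) + 1727 = 1723 + 2*√7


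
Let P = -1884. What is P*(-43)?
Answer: 81012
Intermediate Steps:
P*(-43) = -1884*(-43) = 81012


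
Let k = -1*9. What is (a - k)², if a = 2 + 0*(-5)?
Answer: 121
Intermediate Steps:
k = -9
a = 2 (a = 2 + 0 = 2)
(a - k)² = (2 - 1*(-9))² = (2 + 9)² = 11² = 121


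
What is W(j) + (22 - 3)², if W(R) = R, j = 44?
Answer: 405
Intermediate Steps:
W(j) + (22 - 3)² = 44 + (22 - 3)² = 44 + 19² = 44 + 361 = 405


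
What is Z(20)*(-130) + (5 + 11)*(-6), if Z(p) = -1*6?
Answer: 684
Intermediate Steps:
Z(p) = -6
Z(20)*(-130) + (5 + 11)*(-6) = -6*(-130) + (5 + 11)*(-6) = 780 + 16*(-6) = 780 - 96 = 684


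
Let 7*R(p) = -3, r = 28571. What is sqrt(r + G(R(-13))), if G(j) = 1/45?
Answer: 8*sqrt(100445)/15 ≈ 169.03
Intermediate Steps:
R(p) = -3/7 (R(p) = (1/7)*(-3) = -3/7)
G(j) = 1/45
sqrt(r + G(R(-13))) = sqrt(28571 + 1/45) = sqrt(1285696/45) = 8*sqrt(100445)/15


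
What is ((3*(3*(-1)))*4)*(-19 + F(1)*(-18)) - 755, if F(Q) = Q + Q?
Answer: 1225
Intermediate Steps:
F(Q) = 2*Q
((3*(3*(-1)))*4)*(-19 + F(1)*(-18)) - 755 = ((3*(3*(-1)))*4)*(-19 + (2*1)*(-18)) - 755 = ((3*(-3))*4)*(-19 + 2*(-18)) - 755 = (-9*4)*(-19 - 36) - 755 = -36*(-55) - 755 = 1980 - 755 = 1225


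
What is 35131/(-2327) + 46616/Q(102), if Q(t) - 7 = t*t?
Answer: -257273409/24226397 ≈ -10.620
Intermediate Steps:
Q(t) = 7 + t² (Q(t) = 7 + t*t = 7 + t²)
35131/(-2327) + 46616/Q(102) = 35131/(-2327) + 46616/(7 + 102²) = 35131*(-1/2327) + 46616/(7 + 10404) = -35131/2327 + 46616/10411 = -257273409/24226397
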